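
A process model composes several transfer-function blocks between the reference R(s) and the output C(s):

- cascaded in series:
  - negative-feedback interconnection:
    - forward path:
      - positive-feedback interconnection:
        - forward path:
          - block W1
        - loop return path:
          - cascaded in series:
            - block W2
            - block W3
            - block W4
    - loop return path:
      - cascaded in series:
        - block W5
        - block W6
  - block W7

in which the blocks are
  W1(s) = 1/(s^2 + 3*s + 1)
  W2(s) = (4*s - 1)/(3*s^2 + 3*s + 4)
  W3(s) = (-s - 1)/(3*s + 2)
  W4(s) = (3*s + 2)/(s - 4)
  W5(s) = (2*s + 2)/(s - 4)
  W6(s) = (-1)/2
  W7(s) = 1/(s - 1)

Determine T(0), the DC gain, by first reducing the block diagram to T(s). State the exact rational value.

First reduce the diagram to T(s).

Step 1: cascade W2, W3, W4 = (-4*s^2 - 3*s + 1)/(3*s^3 - 9*s^2 - 8*s - 16)
Step 2: feedback reduction of W1, (W2*W3*W4) = (3*s^3 - 9*s^2 - 8*s - 16)/(3*s^5 - 32*s^3 - 45*s^2 - 53*s - 17)
Step 3: cascade W5, W6 = (-s - 1)/(s - 4)
Step 4: collapse the loop ([W1/(1-W1*(W2*W3*W4))] forward, (W5*W6) return) = (3*s^3 - 9*s^2 - 8*s - 16)/(3*s^5 - 35*s^3 - 51*s^2 - 60*s - 21)
Step 5: combine [[W1/(1-W1*(W2*W3*W4))]/(1+[W1/(1-W1*(W2*W3*W4))]*(W5*W6))], W7 in series = (3*s^3 - 9*s^2 - 8*s - 16)/(3*s^6 - 3*s^5 - 35*s^4 - 16*s^3 - 9*s^2 + 39*s + 21)
Step 5 gives the overall T(s). Then T(0) = -16/21.

Answer: -16/21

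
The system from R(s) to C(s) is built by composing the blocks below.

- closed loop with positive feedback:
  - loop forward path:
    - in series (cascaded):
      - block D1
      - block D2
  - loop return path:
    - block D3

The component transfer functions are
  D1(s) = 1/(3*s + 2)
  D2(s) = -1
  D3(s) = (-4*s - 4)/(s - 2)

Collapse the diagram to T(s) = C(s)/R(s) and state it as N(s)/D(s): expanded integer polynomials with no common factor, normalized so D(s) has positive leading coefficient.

The answer is (2 - s)/(3*s^2 - 8*s - 8).

Reasoning:
Step 1 - multiply D1, D2 (series) -> (-1)/(3*s + 2)
Step 2 - collapse the loop ((D1*D2) forward, D3 return) - this is the overall T(s), already in the required normalized form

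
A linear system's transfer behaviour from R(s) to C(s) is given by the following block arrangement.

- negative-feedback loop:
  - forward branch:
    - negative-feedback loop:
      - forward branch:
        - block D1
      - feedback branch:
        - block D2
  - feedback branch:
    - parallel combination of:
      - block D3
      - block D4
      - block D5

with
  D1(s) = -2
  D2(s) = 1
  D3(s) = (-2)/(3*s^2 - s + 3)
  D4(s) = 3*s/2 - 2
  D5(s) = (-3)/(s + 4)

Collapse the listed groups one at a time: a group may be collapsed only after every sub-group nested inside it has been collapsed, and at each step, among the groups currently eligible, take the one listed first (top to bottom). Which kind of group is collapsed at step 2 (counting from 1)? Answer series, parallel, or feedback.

Reducing step by step:

Step 1: reduce the feedback loop with forward D1 and return D2
Step 2: combine D3, D4, D5 in parallel
Step 3: reduce the feedback loop with forward [D1/(1+D1*D2)] and return (D3+D4+D5)
The group at step 2 is a parallel group.

Answer: parallel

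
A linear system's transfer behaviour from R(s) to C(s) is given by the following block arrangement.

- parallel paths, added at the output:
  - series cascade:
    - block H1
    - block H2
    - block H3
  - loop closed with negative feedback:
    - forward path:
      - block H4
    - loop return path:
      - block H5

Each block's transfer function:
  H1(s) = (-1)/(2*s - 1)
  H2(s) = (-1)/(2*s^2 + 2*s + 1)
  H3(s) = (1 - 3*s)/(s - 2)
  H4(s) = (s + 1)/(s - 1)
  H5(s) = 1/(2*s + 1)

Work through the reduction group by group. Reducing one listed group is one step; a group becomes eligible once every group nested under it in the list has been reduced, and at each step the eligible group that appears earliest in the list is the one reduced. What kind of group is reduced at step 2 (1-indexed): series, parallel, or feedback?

Answer: feedback

Working:
(1) reduce the series chain H1, H2, H3
(2) reduce the feedback loop with forward H4 and return H5
(3) reduce the parallel group (H1*H2*H3), [H4/(1+H4*H5)]
At step 2 the group reduced is feedback.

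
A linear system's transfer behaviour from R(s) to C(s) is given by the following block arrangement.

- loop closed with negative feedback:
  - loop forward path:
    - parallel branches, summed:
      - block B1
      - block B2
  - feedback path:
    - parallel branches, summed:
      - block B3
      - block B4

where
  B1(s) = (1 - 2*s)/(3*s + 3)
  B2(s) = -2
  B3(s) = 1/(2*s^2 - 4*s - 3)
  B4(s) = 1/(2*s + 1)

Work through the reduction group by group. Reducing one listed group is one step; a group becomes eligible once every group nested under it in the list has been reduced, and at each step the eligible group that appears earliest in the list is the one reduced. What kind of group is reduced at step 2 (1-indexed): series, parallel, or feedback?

Answer: parallel

Working:
1. parallel reduction of B1, B2
2. reduce the parallel group B3, B4
3. collapse the loop ((B1+B2) forward, (B3+B4) return)
Step 2: parallel.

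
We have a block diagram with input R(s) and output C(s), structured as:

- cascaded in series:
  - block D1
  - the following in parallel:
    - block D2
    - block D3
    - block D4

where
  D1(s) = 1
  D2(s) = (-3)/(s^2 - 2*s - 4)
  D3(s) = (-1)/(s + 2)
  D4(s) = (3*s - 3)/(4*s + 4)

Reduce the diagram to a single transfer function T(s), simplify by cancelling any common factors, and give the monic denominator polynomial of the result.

(1) add D2, D3, D4 (parallel); result (3*s^4 - 7*s^3 - 32*s^2 - 12*s + 16)/(4*s^4 + 4*s^3 - 32*s^2 - 64*s - 32)
(2) cascade D1, (D2+D3+D4); result (3*s^4 - 7*s^3 - 32*s^2 - 12*s + 16)/(4*s^4 + 4*s^3 - 32*s^2 - 64*s - 32)
The result of step 2 is T(s) in lowest terms. Its denominator has leading coefficient 4; dividing the denominator through by 4 makes it monic.

Answer: s^4 + s^3 - 8*s^2 - 16*s - 8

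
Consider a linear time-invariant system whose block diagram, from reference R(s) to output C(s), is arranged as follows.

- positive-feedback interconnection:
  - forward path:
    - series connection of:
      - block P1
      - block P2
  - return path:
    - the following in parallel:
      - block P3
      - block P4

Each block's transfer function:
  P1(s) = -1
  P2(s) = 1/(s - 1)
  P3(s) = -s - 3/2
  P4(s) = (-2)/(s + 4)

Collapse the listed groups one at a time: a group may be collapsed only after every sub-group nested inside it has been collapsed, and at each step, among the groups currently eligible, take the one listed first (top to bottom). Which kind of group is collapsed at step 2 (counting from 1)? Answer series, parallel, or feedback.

Step 1. cascade P1, P2
Step 2. combine P3, P4 in parallel
Step 3. close the feedback loop around (P1*P2), (P3+P4)
Step 2: parallel.

Therefore the answer is parallel.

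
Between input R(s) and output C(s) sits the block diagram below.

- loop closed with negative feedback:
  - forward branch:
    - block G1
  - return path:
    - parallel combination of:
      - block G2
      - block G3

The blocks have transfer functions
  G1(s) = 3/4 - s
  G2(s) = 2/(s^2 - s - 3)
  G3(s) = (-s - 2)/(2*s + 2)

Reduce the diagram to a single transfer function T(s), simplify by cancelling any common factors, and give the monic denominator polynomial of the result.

Reducing step by step:

[1] sum the parallel branches G2, G3 = (-s^3 - s^2 + 9*s + 10)/(2*s^3 - 8*s - 6)
[2] reduce the feedback loop with forward G1 and return (G2+G3) = (-8*s^4 + 6*s^3 + 32*s^2 - 18)/(4*s^4 + 9*s^3 - 39*s^2 - 45*s + 6)
T(s) is the step-2 result (common factors already cancelled). Leading coefficient of the denominator: 4. Divide through by 4 for the monic polynomial.

Answer: s^4 + 9*s^3/4 - 39*s^2/4 - 45*s/4 + 3/2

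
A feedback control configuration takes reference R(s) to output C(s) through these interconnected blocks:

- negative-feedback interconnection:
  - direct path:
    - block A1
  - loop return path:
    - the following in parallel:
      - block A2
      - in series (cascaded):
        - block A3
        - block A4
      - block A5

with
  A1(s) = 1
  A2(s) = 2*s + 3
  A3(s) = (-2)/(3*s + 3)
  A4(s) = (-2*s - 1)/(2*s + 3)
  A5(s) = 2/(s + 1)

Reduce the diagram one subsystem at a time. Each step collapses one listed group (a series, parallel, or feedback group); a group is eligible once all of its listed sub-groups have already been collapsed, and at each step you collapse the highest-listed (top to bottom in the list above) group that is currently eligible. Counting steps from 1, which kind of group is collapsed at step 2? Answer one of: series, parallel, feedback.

Step 1 - combine A3, A4 in series
Step 2 - combine A2, (A3*A4), A5 in parallel
Step 3 - reduce the feedback loop with forward A1 and return (A2+(A3*A4)+A5)
At step 2 the group reduced is parallel.

Therefore the answer is parallel.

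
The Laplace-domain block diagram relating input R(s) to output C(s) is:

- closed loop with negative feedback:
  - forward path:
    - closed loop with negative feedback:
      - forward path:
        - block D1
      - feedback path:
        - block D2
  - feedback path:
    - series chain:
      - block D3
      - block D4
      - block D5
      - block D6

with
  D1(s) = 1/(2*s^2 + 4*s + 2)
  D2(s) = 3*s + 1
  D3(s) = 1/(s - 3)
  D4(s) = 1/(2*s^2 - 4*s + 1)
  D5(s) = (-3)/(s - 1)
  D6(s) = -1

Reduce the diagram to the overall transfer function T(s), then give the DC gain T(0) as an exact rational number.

(1) close the feedback loop around D1, D2: 1/(2*s^2 + 7*s + 3)
(2) reduce the series chain D3, D4, D5, D6: 3/(2*s^4 - 12*s^3 + 23*s^2 - 16*s + 3)
(3) close the feedback loop around [D1/(1+D1*D2)], (D3*D4*D5*D6): (2*s^4 - 12*s^3 + 23*s^2 - 16*s + 3)/(4*s^6 - 10*s^5 - 32*s^4 + 93*s^3 - 37*s^2 - 27*s + 12)
Evaluating the step-3 result (the overall T(s)) at s = 0 gives T(0) = 3/12 = 1/4.

Final answer: 1/4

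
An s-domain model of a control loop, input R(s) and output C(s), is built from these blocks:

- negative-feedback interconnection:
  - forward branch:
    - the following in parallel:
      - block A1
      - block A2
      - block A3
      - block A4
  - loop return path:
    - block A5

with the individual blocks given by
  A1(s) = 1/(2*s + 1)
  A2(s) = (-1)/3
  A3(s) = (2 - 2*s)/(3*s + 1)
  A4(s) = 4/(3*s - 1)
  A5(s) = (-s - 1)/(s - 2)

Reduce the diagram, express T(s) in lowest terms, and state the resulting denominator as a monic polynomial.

Step 1. combine A1, A2, A3, A4 in parallel: (-54*s^3 + 120*s^2 + 74*s + 4)/(54*s^3 + 27*s^2 - 6*s - 3)
Step 2. feedback reduction of (A1+A2+A3+A4), A5: (-54*s^4 + 228*s^3 - 166*s^2 - 144*s - 8)/(108*s^4 - 147*s^3 - 254*s^2 - 69*s + 2)
No further cancellation is possible in the step-2 result, so that is T(s). Its denominator becomes monic after dividing by the leading coefficient 108.

Answer: s^4 - 49*s^3/36 - 127*s^2/54 - 23*s/36 + 1/54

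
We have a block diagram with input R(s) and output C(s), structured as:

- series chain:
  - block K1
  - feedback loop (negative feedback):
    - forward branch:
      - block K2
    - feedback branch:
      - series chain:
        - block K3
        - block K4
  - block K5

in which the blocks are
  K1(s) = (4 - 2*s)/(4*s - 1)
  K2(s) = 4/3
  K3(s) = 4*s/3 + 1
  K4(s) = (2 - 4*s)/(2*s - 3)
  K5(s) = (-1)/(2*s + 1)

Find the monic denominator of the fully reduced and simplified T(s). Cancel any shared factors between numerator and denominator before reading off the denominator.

Step 1: multiply K3, K4 (series): (-16*s^2 - 4*s + 6)/(6*s - 9)
Step 2: collapse the loop (K2 forward, (K3*K4) return): (36 - 24*s)/(64*s^2 - 2*s + 3)
Step 3: multiply K1, [K2/(1+K2*(K3*K4))], K5 (series): (-48*s^2 + 168*s - 144)/(512*s^4 + 112*s^3 - 44*s^2 + 8*s - 3)
That last expression is T(s), already simplified. Scaling its denominator by 1/512 (the reciprocal of the leading coefficient) yields the monic denominator.

Hence the answer: s^4 + 7*s^3/32 - 11*s^2/128 + s/64 - 3/512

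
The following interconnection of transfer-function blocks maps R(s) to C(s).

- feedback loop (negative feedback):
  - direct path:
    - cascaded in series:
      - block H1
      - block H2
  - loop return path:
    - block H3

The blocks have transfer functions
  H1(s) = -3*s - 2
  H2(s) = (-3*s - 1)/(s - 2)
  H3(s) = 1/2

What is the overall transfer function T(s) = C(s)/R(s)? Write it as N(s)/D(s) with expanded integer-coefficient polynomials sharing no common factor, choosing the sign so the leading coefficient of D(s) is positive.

Step 1. series reduction of H1, H2, giving (9*s^2 + 9*s + 2)/(s - 2)
Step 2. reduce the feedback loop with forward (H1*H2) and return H3 - this is the overall T(s), already in the required normalized form

Therefore the answer is (18*s^2 + 18*s + 4)/(9*s^2 + 11*s - 2).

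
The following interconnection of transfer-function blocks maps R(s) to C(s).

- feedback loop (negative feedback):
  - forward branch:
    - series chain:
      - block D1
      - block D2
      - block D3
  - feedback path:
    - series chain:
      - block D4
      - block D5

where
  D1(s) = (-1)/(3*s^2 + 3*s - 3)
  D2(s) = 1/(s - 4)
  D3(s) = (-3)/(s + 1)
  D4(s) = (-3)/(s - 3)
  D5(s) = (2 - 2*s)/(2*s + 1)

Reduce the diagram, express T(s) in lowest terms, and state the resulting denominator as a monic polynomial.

Reducing step by step:

Step 1 - reduce the series chain D1, D2, D3: 1/(s^4 - 2*s^3 - 8*s^2 - s + 4)
Step 2 - multiply D4, D5 (series): (6*s - 6)/(2*s^2 - 5*s - 3)
Step 3 - feedback reduction of (D1*D2*D3), (D4*D5): (2*s^2 - 5*s - 3)/(2*s^6 - 9*s^5 - 9*s^4 + 44*s^3 + 37*s^2 - 11*s - 18)
Step 3 gives the fully reduced T(s), with no common factor left to cancel. The denominator's leading coefficient is 2, so divide each of its coefficients by 2 to get the monic form.

Answer: s^6 - 9*s^5/2 - 9*s^4/2 + 22*s^3 + 37*s^2/2 - 11*s/2 - 9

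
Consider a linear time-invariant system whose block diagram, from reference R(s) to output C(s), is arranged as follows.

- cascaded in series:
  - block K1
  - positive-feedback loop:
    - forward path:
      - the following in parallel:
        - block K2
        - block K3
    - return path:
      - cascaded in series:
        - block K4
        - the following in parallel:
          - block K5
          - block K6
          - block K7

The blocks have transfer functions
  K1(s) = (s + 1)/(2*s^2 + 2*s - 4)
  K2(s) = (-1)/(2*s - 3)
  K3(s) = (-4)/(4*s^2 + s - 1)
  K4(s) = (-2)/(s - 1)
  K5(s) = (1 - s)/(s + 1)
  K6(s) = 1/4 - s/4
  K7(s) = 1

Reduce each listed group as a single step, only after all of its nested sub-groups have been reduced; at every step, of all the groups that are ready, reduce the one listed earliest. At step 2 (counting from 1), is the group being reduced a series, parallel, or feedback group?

The answer is parallel.

Reasoning:
[1] combine K2, K3 in parallel
[2] combine K5, K6, K7 in parallel
[3] combine K4, (K5+K6+K7) in series
[4] reduce the feedback loop with forward (K2+K3) and return (K4*(K5+K6+K7))
[5] combine K1, [(K2+K3)/(1-(K2+K3)*(K4*(K5+K6+K7)))] in series
So the answer for step 2 is parallel.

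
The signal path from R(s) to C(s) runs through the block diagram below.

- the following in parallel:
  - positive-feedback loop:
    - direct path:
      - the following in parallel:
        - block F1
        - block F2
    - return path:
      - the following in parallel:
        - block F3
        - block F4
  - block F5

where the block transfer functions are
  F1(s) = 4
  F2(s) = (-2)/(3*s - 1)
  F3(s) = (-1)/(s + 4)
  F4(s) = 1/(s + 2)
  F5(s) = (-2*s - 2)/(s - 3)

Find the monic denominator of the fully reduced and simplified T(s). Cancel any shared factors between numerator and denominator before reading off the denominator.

Step 1. add F1, F2 (parallel) = (12*s - 6)/(3*s - 1)
Step 2. add F3, F4 (parallel) = 2/(s^2 + 6*s + 8)
Step 3. reduce the feedback loop with forward (F1+F2) and return (F3+F4) = (12*s^3 + 66*s^2 + 60*s - 48)/(3*s^3 + 17*s^2 - 6*s + 4)
Step 4. parallel reduction of [(F1+F2)/(1-(F1+F2)*(F3+F4))], F5 = (6*s^4 - 10*s^3 - 160*s^2 - 224*s + 136)/(3*s^4 + 8*s^3 - 57*s^2 + 22*s - 12)
T(s) is the step-4 result (common factors already cancelled). Leading coefficient of the denominator: 3. Divide through by 3 for the monic polynomial.

Final answer: s^4 + 8*s^3/3 - 19*s^2 + 22*s/3 - 4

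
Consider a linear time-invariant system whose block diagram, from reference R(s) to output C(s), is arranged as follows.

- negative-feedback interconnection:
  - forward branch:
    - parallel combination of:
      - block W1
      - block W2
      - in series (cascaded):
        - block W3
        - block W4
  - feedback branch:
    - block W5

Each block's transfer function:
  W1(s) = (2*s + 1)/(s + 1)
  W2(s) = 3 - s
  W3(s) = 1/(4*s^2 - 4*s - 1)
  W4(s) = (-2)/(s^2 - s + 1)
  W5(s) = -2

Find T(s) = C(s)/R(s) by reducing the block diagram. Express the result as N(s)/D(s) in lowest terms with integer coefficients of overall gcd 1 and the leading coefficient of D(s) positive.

The answer is (-4*s^6 + 24*s^5 - 23*s^4 - s^3 + 17*s^2 - 18*s - 6)/(8*s^6 - 44*s^5 + 42*s^4 + s^3 - 30*s^2 + 32*s + 11).

Reasoning:
Step 1 - multiply W3, W4 (series) = (-2)/(4*s^4 - 8*s^3 + 7*s^2 - 3*s - 1)
Step 2 - sum the parallel branches W1, W2, (W3*W4) = (-4*s^6 + 24*s^5 - 23*s^4 - s^3 + 17*s^2 - 18*s - 6)/(4*s^5 - 4*s^4 - s^3 + 4*s^2 - 4*s - 1)
Step 3 - apply the feedback formula to (W1+W2+(W3*W4)), W5 - this is the overall T(s), already in the required normalized form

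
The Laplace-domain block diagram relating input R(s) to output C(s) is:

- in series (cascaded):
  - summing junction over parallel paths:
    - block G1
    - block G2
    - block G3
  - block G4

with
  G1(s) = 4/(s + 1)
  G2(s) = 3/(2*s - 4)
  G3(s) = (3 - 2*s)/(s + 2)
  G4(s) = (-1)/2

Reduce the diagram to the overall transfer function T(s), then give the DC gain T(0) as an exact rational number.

(1) sum the parallel branches G1, G2, G3 -> (-4*s^3 + 21*s^2 + 11*s - 38)/(2*s^3 + 2*s^2 - 8*s - 8)
(2) series reduction of (G1+G2+G3), G4 -> (4*s^3 - 21*s^2 - 11*s + 38)/(4*s^3 + 4*s^2 - 16*s - 16)
Step 2 gives the overall T(s). Then T(0) = 38/(-16) = -19/8.

Hence the answer: -19/8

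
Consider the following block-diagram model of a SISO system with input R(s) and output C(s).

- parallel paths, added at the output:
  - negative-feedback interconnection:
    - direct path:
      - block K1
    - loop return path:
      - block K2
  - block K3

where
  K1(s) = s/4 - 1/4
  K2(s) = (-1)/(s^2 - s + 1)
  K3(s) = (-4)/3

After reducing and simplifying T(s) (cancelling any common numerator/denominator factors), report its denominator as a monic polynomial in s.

Step 1: apply the feedback formula to K1, K2 gives (s^3 - 2*s^2 + 2*s - 1)/(4*s^2 - 5*s + 5)
Step 2: parallel reduction of [K1/(1+K1*K2)], K3 gives (3*s^3 - 22*s^2 + 26*s - 23)/(12*s^2 - 15*s + 15)
The result of step 2 is T(s) in lowest terms. Its denominator has leading coefficient 12; dividing the denominator through by 12 makes it monic.

Hence the answer: s^2 - 5*s/4 + 5/4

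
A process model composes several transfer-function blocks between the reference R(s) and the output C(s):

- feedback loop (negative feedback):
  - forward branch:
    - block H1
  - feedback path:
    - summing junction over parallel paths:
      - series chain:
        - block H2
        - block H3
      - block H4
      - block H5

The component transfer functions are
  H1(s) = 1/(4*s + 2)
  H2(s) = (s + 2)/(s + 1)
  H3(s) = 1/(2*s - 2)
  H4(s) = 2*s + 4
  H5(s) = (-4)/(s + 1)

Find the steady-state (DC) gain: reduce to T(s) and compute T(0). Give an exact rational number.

Step 1. cascade H2, H3, giving (s + 2)/(2*s^2 - 2)
Step 2. reduce the parallel group (H2*H3), H4, H5, giving (4*s^3 + 8*s^2 - 11*s + 2)/(2*s^2 - 2)
Step 3. collapse the loop (H1 forward, ((H2*H3)+H4+H5) return), giving (2*s^2 - 2)/(12*s^3 + 12*s^2 - 19*s - 2)
The step-3 result is T(s). Setting s = 0: T(0) = -2/(-2) = 1.

Hence the answer: 1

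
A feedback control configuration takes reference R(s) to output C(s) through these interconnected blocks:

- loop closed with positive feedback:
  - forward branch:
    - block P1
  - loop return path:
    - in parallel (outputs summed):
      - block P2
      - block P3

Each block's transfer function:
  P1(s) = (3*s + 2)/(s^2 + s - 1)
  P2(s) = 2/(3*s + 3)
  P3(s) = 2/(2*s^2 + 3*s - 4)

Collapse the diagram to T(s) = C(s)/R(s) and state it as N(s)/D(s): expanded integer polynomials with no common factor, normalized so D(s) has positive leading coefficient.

Answer: (18*s^4 + 57*s^3 + 21*s^2 - 42*s - 24)/(6*s^5 + 21*s^4 - 6*s^3 - 74*s^2 - 27*s + 16)

Working:
Step 1 - sum the parallel branches P2, P3 gives (4*s^2 + 12*s - 2)/(6*s^3 + 15*s^2 - 3*s - 12)
Step 2 - close the feedback loop around P1, (P2+P3), which is the overall transfer function T(s) = C(s)/R(s) in lowest terms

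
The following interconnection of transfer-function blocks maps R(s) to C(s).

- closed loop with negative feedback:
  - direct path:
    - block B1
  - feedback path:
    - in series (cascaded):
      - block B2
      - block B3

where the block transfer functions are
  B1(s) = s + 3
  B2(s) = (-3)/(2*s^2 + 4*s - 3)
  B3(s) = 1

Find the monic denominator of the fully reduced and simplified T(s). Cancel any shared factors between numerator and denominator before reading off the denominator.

Step 1 - combine B2, B3 in series, giving (-3)/(2*s^2 + 4*s - 3)
Step 2 - collapse the loop (B1 forward, (B2*B3) return), giving (2*s^3 + 10*s^2 + 9*s - 9)/(2*s^2 + s - 12)
That last expression is T(s), already simplified. Scaling its denominator by 1/2 (the reciprocal of the leading coefficient) yields the monic denominator.

Final answer: s^2 + s/2 - 6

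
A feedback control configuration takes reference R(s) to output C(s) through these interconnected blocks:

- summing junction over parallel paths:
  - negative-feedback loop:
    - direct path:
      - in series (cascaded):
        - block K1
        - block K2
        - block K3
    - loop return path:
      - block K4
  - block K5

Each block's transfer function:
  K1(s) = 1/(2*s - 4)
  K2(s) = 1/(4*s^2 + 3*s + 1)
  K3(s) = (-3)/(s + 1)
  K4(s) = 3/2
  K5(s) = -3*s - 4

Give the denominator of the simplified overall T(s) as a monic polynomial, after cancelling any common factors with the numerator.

The answer is s^4 - s^3/4 - 5*s^2/2 - 7*s/4 - 17/16.

Reasoning:
(1) cascade K1, K2, K3 -> (-3)/(8*s^4 - 2*s^3 - 20*s^2 - 14*s - 4)
(2) feedback reduction of (K1*K2*K3), K4 -> (-6)/(16*s^4 - 4*s^3 - 40*s^2 - 28*s - 17)
(3) reduce the parallel group [(K1*K2*K3)/(1+(K1*K2*K3)*K4)], K5 -> (-48*s^5 - 52*s^4 + 136*s^3 + 244*s^2 + 163*s + 62)/(16*s^4 - 4*s^3 - 40*s^2 - 28*s - 17)
The result of step 3 is T(s) in lowest terms. Its denominator has leading coefficient 16; dividing the denominator through by 16 makes it monic.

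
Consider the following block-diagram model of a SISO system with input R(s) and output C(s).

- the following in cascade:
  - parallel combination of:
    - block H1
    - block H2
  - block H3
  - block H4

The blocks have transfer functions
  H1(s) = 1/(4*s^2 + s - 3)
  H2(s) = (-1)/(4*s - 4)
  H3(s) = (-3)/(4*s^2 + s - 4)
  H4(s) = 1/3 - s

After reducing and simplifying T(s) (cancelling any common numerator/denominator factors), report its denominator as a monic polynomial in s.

[1] add H1, H2 (parallel) -> (-4*s^2 + 3*s - 1)/(16*s^3 - 12*s^2 - 16*s + 12)
[2] series reduction of (H1+H2), H3, H4 -> (-12*s^3 + 13*s^2 - 6*s + 1)/(64*s^5 - 32*s^4 - 140*s^3 + 80*s^2 + 76*s - 48)
T(s) is the step-2 result (common factors already cancelled). Leading coefficient of the denominator: 64. Divide through by 64 for the monic polynomial.

Answer: s^5 - s^4/2 - 35*s^3/16 + 5*s^2/4 + 19*s/16 - 3/4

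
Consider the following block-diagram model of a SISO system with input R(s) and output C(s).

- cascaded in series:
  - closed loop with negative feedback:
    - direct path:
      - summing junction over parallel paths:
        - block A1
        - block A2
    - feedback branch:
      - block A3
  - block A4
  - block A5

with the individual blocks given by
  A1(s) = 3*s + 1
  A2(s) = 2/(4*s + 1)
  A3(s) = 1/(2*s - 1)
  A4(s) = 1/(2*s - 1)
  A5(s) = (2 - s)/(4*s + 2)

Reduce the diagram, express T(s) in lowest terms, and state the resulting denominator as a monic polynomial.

Step 1: parallel reduction of A1, A2 gives (12*s^2 + 7*s + 3)/(4*s + 1)
Step 2: feedback reduction of (A1+A2), A3 gives (24*s^3 + 2*s^2 - s - 3)/(20*s^2 + 5*s + 2)
Step 3: cascade [(A1+A2)/(1+(A1+A2)*A3)], A4, A5 gives (-12*s^3 + 17*s^2 + 11*s + 6)/(80*s^3 + 60*s^2 + 18*s + 4)
Step 3 gives the fully reduced T(s), with no common factor left to cancel. The denominator's leading coefficient is 80, so divide each of its coefficients by 80 to get the monic form.

Answer: s^3 + 3*s^2/4 + 9*s/40 + 1/20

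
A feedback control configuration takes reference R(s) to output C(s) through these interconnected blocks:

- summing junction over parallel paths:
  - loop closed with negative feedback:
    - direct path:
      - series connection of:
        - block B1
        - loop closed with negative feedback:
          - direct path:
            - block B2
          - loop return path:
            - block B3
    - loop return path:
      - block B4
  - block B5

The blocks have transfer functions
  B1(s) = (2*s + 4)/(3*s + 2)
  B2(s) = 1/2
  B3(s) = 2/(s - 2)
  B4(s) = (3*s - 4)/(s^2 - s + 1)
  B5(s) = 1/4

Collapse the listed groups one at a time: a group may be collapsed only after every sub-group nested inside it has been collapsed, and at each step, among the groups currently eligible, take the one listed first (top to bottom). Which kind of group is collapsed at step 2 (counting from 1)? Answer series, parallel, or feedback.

The answer is series.

Reasoning:
Step 1: apply the feedback formula to B2, B3
Step 2: reduce the series chain B1, [B2/(1+B2*B3)]
Step 3: feedback reduction of (B1*[B2/(1+B2*B3)]), B4
Step 4: reduce the parallel group [(B1*[B2/(1+B2*B3)])/(1+(B1*[B2/(1+B2*B3)])*B4)], B5
Step 2: series.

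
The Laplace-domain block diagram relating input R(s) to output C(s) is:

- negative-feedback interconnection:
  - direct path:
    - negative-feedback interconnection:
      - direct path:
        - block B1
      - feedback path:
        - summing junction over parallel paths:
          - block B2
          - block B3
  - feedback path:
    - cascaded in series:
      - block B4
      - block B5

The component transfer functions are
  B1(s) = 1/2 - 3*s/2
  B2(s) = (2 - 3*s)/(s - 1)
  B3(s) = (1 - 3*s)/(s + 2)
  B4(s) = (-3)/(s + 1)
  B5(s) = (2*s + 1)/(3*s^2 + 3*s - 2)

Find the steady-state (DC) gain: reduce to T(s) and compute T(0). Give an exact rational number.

(1) combine B2, B3 in parallel = (3 - 6*s^2)/(s^2 + s - 2)
(2) feedback reduction of B1, (B2+B3) = (-3*s^3 - 2*s^2 + 7*s - 2)/(18*s^3 - 4*s^2 - 7*s - 1)
(3) series reduction of B4, B5 = (-6*s - 3)/(3*s^3 + 6*s^2 + s - 2)
(4) apply the feedback formula to [B1/(1+B1*(B2+B3))], (B4*B5) = (-9*s^6 - 24*s^5 + 6*s^4 + 40*s^3 - s^2 - 16*s + 4)/(54*s^6 + 96*s^5 - 9*s^4 - 64*s^3 - 41*s^2 + 4*s + 8)
Step 4 gives the overall T(s). Then T(0) = 4/8 = 1/2.

Hence the answer: 1/2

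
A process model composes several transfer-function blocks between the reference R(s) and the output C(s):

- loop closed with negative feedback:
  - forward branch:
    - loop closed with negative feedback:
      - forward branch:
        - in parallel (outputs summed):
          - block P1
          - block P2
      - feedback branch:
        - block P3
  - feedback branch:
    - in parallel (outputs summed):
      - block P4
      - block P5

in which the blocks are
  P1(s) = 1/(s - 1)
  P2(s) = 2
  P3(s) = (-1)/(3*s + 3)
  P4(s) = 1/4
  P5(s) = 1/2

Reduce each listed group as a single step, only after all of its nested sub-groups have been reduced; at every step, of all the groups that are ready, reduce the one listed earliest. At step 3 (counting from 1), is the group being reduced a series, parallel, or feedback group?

Step 1 - sum the parallel branches P1, P2
Step 2 - collapse the loop ((P1+P2) forward, P3 return)
Step 3 - add P4, P5 (parallel)
Step 4 - close the feedback loop around [(P1+P2)/(1+(P1+P2)*P3)], (P4+P5)
At step 3 the group reduced is parallel.

Final answer: parallel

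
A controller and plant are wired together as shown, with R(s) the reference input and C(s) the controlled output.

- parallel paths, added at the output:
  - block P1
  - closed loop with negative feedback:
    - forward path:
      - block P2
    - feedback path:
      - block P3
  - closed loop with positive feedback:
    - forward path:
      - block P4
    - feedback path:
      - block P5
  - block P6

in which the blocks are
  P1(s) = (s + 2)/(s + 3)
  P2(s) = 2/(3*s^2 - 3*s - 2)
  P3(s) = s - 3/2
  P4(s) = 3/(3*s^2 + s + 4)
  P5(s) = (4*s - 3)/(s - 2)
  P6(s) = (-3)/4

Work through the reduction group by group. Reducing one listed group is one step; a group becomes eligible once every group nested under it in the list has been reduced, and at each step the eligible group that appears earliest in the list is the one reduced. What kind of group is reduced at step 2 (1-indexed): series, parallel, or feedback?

The answer is feedback.

Reasoning:
Step 1 - collapse the loop (P2 forward, P3 return)
Step 2 - collapse the loop (P4 forward, P5 return)
Step 3 - sum the parallel branches P1, [P2/(1+P2*P3)], [P4/(1-P4*P5)], P6
The group at step 2 is a feedback group.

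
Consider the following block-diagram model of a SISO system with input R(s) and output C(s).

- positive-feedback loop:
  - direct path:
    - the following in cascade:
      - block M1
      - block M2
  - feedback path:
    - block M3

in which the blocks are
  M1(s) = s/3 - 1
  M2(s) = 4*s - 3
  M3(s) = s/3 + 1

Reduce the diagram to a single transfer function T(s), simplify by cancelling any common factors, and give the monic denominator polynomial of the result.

The answer is s^3 - 3*s^2/4 - 9*s + 9/2.

Reasoning:
(1) cascade M1, M2; result 4*s^2/3 - 5*s + 3
(2) apply the feedback formula to (M1*M2), M3; result (-12*s^2 + 45*s - 27)/(4*s^3 - 3*s^2 - 36*s + 18)
No further cancellation is possible in the step-2 result, so that is T(s). Its denominator becomes monic after dividing by the leading coefficient 4.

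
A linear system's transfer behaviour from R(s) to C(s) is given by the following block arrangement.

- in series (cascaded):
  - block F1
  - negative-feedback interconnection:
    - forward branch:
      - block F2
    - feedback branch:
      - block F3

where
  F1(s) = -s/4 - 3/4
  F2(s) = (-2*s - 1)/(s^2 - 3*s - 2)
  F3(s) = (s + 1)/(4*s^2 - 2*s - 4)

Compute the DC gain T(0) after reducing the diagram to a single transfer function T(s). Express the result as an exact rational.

First reduce the diagram to T(s).

Step 1. reduce the feedback loop with forward F2 and return F3: (-8*s^3 + 10*s + 4)/(4*s^4 - 14*s^3 - 8*s^2 + 13*s + 7)
Step 2. cascade F1, [F2/(1+F2*F3)]: (4*s^4 + 12*s^3 - 5*s^2 - 17*s - 6)/(8*s^4 - 28*s^3 - 16*s^2 + 26*s + 14)
That last expression is T(s); at s = 0 only the constant terms survive, so T(0) = -6/14 = -3/7.

Answer: -3/7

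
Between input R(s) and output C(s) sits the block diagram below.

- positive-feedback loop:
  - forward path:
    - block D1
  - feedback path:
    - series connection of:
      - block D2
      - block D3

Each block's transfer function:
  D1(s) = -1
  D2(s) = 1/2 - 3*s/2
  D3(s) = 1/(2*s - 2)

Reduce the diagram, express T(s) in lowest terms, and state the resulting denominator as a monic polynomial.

Reducing step by step:

Step 1. combine D2, D3 in series gives (1 - 3*s)/(4*s - 4)
Step 2. apply the feedback formula to D1, (D2*D3) gives (4 - 4*s)/(s - 3)
The result of step 2 is T(s) in lowest terms. Its denominator already has leading coefficient 1, so it is monic as it stands.

Answer: s - 3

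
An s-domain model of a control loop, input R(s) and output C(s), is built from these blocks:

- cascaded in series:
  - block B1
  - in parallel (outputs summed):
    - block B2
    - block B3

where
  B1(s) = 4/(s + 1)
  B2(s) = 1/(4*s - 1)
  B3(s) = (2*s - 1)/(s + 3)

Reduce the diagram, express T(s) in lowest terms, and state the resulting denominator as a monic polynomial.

Step 1. sum the parallel branches B2, B3; result (8*s^2 - 5*s + 4)/(4*s^2 + 11*s - 3)
Step 2. reduce the series chain B1, (B2+B3); result (32*s^2 - 20*s + 16)/(4*s^3 + 15*s^2 + 8*s - 3)
T(s) is the step-2 result (common factors already cancelled). Leading coefficient of the denominator: 4. Divide through by 4 for the monic polynomial.

Hence the answer: s^3 + 15*s^2/4 + 2*s - 3/4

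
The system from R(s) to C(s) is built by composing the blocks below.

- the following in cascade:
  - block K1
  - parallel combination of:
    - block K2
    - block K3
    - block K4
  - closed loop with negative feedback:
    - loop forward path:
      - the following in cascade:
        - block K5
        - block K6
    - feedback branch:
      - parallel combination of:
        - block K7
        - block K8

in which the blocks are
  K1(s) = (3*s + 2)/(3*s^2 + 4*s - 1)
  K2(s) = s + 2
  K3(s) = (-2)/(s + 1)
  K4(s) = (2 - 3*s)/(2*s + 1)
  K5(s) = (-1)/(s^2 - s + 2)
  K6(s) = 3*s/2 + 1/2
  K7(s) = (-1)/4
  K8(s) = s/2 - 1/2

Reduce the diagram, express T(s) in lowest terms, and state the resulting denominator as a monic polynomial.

Step 1 - add K2, K3, K4 (parallel); result (2*s^3 + 4*s^2 + 2*s + 2)/(2*s^2 + 3*s + 1)
Step 2 - series reduction of K5, K6; result (-3*s - 1)/(2*s^2 - 2*s + 4)
Step 3 - combine K7, K8 in parallel; result s/2 - 3/4
Step 4 - collapse the loop ((K5*K6) forward, (K7+K8) return); result (-12*s - 4)/(2*s^2 - s + 19)
Step 5 - multiply K1, (K2+K3+K4), [(K5*K6)/(1+(K5*K6)*(K7+K8))] (series); result (-72*s^5 - 216*s^4 - 232*s^3 - 176*s^2 - 88*s - 16)/(12*s^6 + 28*s^5 + 123*s^4 + 312*s^3 + 244*s^2 + 20*s - 19)
No further cancellation is possible in the step-5 result, so that is T(s). Its denominator becomes monic after dividing by the leading coefficient 12.

Therefore the answer is s^6 + 7*s^5/3 + 41*s^4/4 + 26*s^3 + 61*s^2/3 + 5*s/3 - 19/12.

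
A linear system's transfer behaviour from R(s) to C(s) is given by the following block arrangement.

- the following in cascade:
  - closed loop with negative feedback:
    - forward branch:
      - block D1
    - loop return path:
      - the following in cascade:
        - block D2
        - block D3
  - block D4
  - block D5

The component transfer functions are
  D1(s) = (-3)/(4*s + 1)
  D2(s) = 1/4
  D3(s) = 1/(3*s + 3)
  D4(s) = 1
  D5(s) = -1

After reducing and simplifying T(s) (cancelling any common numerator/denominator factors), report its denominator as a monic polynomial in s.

Step 1 - reduce the series chain D2, D3 = 1/(12*s + 12)
Step 2 - close the feedback loop around D1, (D2*D3) = (-12*s - 12)/(16*s^2 + 20*s + 3)
Step 3 - combine [D1/(1+D1*(D2*D3))], D4, D5 in series = (12*s + 12)/(16*s^2 + 20*s + 3)
No further cancellation is possible in the step-3 result, so that is T(s). Its denominator becomes monic after dividing by the leading coefficient 16.

Hence the answer: s^2 + 5*s/4 + 3/16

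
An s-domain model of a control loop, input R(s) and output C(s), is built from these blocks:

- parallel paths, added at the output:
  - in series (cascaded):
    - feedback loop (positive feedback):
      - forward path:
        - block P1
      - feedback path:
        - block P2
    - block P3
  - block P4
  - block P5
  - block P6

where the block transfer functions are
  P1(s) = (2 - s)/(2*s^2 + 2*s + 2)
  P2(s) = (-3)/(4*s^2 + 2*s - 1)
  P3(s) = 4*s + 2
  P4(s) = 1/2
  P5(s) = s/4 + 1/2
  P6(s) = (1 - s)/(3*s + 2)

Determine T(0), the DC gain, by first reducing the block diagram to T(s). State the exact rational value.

The answer is 1/2.

Reasoning:
Step 1 - collapse the loop (P1 forward, P2 return): (-4*s^3 + 6*s^2 + 5*s - 2)/(8*s^4 + 12*s^3 + 10*s^2 - s + 4)
Step 2 - multiply [P1/(1-P1*P2)], P3 (series): (-16*s^4 + 16*s^3 + 32*s^2 + 2*s - 4)/(8*s^4 + 12*s^3 + 10*s^2 - s + 4)
Step 3 - parallel reduction of ([P1/(1-P1*P2)]*P3), P4, P5, P6: (24*s^6 - 76*s^5 + 310*s^4 + 753*s^3 + 402*s^2 - 4*s + 16)/(96*s^5 + 208*s^4 + 216*s^3 + 68*s^2 + 40*s + 32)
That last expression is T(s); at s = 0 only the constant terms survive, so T(0) = 16/32 = 1/2.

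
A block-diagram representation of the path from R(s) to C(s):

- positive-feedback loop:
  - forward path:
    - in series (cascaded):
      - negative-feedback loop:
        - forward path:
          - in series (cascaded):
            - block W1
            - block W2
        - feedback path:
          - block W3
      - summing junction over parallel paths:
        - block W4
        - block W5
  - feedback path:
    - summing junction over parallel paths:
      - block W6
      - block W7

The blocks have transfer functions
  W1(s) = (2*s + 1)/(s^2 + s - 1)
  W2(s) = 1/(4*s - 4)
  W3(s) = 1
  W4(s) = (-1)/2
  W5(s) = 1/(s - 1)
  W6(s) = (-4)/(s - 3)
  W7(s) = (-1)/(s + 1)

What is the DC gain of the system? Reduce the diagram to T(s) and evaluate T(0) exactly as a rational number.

First reduce the diagram to T(s).

Step 1 - cascade W1, W2: (2*s + 1)/(4*s^3 - 8*s + 4)
Step 2 - collapse the loop ((W1*W2) forward, W3 return): (2*s + 1)/(4*s^3 - 6*s + 5)
Step 3 - reduce the parallel group W4, W5: (3 - s)/(2*s - 2)
Step 4 - cascade [(W1*W2)/(1+(W1*W2)*W3)], (W4+W5): (-2*s^2 + 5*s + 3)/(8*s^4 - 8*s^3 - 12*s^2 + 22*s - 10)
Step 5 - sum the parallel branches W6, W7: (-5*s - 1)/(s^2 - 2*s - 3)
Step 6 - apply the feedback formula to ([(W1*W2)/(1+(W1*W2)*W3)]*(W4+W5)), (W6+W7): (-2*s^3 + 3*s^2 + 8*s + 3)/(8*s^5 - 20*s^3 + 5*s - 11)
That last expression is T(s); at s = 0 only the constant terms survive, so T(0) = 3/(-11) = -3/11.

Answer: -3/11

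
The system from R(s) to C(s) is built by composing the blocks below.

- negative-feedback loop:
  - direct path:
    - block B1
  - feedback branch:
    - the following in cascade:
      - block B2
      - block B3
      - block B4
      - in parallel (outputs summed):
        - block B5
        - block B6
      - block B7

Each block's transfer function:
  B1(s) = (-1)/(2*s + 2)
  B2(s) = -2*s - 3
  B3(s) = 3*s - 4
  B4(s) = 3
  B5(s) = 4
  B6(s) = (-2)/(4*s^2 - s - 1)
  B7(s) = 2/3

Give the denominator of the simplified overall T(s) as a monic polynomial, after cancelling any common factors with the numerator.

First reduce the diagram to T(s).

Step 1. add B5, B6 (parallel): (16*s^2 - 4*s - 6)/(4*s^2 - s - 1)
Step 2. multiply B2, B3, B4, (B5+B6), B7 (series): (-192*s^4 + 16*s^3 + 464*s^2 - 84*s - 144)/(4*s^2 - s - 1)
Step 3. apply the feedback formula to B1, (B2*B3*B4*(B5+B6)*B7): (-4*s^2 + s + 1)/(192*s^4 - 8*s^3 - 458*s^2 + 80*s + 142)
Step 3 gives the fully reduced T(s), with no common factor left to cancel. The denominator's leading coefficient is 192, so divide each of its coefficients by 192 to get the monic form.

Answer: s^4 - s^3/24 - 229*s^2/96 + 5*s/12 + 71/96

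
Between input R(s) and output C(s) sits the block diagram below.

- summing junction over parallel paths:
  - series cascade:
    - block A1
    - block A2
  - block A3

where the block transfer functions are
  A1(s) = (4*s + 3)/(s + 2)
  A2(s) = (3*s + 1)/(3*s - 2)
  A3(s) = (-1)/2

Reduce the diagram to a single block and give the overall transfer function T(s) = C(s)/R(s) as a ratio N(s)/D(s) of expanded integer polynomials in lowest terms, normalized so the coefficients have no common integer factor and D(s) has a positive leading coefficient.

First reduce the diagram to T(s).

[1] combine A1, A2 in series -> (12*s^2 + 13*s + 3)/(3*s^2 + 4*s - 4)
[2] parallel reduction of (A1*A2), A3, giving the overall T(s)

Answer: (21*s^2 + 22*s + 10)/(6*s^2 + 8*s - 8)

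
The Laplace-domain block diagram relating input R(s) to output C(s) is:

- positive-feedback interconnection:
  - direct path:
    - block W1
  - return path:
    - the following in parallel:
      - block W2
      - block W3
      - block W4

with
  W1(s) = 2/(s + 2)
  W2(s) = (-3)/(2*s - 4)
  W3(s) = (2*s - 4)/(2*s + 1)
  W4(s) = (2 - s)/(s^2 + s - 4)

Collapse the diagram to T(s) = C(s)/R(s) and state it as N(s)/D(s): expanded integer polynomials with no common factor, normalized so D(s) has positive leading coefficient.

(1) add W2, W3, W4 (parallel) -> (4*s^4 - 22*s^3 - 11*s^2 + 93*s - 60)/(4*s^4 - 2*s^3 - 26*s^2 + 20*s + 16)
(2) close the feedback loop around W1, (W2+W3+W4) - this is the overall T(s), already in the required normalized form

Final answer: (4*s^4 - 2*s^3 - 26*s^2 + 20*s + 16)/(2*s^5 - s^4 + 7*s^3 - 5*s^2 - 65*s + 76)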